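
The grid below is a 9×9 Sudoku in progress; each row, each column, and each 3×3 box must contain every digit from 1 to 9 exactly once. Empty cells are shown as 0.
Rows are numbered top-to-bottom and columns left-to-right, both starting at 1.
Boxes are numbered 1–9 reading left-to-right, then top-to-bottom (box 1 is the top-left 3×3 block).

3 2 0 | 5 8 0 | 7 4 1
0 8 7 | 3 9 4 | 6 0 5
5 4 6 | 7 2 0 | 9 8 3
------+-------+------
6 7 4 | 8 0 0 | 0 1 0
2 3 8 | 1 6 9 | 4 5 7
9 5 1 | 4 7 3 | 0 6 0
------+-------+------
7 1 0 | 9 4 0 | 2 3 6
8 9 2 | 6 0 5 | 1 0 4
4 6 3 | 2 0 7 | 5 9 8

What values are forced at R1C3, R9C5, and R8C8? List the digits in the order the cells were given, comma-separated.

9,1,7

For R1C3:
  Row 1 already contains {1, 2, 3, 4, 5, 7, 8}.
  Column 3 already contains {1, 2, 3, 4, 6, 7, 8}.
  Its 3×3 block (box 1) already contains {2, 3, 4, 5, 6, 7, 8}.
  The only value from 1–9 not eliminated is 9, so R1C3 = 9.
For R9C5:
  Row 9 already contains {2, 3, 4, 5, 6, 7, 8, 9}.
  Column 5 already contains {2, 4, 6, 7, 8, 9}.
  Its 3×3 block (box 8) already contains {2, 4, 5, 6, 7, 9}.
  The only value from 1–9 not eliminated is 1, so R9C5 = 1.
For R8C8:
  Row 8 already contains {1, 2, 4, 5, 6, 8, 9}.
  Column 8 already contains {1, 3, 4, 5, 6, 8, 9}.
  Its 3×3 block (box 9) already contains {1, 2, 3, 4, 5, 6, 8, 9}.
  The only value from 1–9 not eliminated is 7, so R8C8 = 7.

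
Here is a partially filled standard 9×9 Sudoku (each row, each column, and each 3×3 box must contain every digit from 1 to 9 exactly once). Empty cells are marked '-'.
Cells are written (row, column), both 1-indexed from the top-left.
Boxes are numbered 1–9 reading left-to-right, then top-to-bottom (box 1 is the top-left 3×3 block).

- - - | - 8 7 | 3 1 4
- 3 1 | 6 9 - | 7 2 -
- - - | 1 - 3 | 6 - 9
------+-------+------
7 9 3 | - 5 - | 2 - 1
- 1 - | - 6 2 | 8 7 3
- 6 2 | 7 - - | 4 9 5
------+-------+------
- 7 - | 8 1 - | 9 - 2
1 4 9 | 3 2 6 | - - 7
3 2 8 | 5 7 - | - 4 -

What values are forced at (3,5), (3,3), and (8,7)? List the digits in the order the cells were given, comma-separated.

For (3,5):
  Row 3 already contains {1, 3, 6, 9}.
  Column 5 already contains {1, 2, 5, 6, 7, 8, 9}.
  Its 3×3 block (box 2) already contains {1, 3, 6, 7, 8, 9}.
  The only value from 1–9 not eliminated is 4, so (3,5) = 4.
For (3,3):
  Consider where 7 can go in row 3.
  (3,1) is out (column 1 already has a 7).
  (3,2) is out (column 2 already has a 7).
  (3,5) is out (column 5 already has a 7).
  (3,8) is out (column 8 already has a 7).
  So the only cell in row 3 that can hold 7 is (3,3).
  So (3,3) = 7.
For (8,7):
  Row 8 already contains {1, 2, 3, 4, 6, 7, 9}.
  Column 7 already contains {2, 3, 4, 6, 7, 8, 9}.
  Its 3×3 block (box 9) already contains {2, 4, 7, 9}.
  The only value from 1–9 not eliminated is 5, so (8,7) = 5.

4,7,5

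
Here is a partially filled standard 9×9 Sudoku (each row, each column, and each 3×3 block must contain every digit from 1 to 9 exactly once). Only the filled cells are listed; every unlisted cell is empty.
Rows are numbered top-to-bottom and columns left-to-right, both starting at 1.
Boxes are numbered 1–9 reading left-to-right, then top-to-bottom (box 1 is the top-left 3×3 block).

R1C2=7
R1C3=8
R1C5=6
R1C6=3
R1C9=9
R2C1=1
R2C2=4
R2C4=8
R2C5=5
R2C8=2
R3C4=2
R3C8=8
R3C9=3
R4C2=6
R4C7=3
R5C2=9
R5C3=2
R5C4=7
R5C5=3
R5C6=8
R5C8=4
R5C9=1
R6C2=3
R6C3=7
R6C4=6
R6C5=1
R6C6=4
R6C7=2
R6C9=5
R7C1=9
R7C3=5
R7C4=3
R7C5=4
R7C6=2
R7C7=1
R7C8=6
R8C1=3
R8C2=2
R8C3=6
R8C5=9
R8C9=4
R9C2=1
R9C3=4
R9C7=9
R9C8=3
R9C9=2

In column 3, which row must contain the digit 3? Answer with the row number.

Consider where 3 can go in column 3.
R3C3 is out (row 3 already has a 3).
R4C3 is out (row 4 already has a 3).
So the only cell in column 3 that can hold 3 is R2C3.
That is row 2.

2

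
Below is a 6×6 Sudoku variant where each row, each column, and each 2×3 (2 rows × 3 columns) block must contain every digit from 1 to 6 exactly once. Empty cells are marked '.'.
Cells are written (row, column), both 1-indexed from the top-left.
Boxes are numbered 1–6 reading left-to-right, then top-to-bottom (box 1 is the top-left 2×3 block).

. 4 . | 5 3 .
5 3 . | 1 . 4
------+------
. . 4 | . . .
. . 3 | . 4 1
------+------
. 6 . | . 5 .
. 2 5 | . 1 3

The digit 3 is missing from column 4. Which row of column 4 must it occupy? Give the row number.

Consider where 3 can go in column 4.
(4,4) is out (row 4 already has a 3).
(5,4) is out (box 6 already has a 3).
(6,4) is out (row 6 already has a 3).
So the only cell in column 4 that can hold 3 is (3,4).
That is row 3.

3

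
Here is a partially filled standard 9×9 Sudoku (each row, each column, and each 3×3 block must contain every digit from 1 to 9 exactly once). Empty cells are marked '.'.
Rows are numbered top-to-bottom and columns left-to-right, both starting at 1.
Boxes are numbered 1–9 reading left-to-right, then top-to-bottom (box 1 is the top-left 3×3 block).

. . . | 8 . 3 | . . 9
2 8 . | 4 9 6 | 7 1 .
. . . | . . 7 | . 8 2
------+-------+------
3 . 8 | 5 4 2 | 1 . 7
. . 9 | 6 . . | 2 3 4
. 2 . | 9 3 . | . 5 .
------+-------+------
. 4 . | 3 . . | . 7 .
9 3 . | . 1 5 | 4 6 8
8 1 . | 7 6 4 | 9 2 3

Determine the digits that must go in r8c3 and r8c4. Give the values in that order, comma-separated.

7,2

For r8c3:
  Consider where 7 can go in row 8.
  r8c4 is out (column 4 already has a 7).
  So the only cell in row 8 that can hold 7 is r8c3.
  So r8c3 = 7.
For r8c4:
  Row 8 already contains {1, 3, 4, 5, 6, 8, 9}.
  Column 4 already contains {3, 4, 5, 6, 7, 8, 9}.
  Its 3×3 block (box 8) already contains {1, 3, 4, 5, 6, 7}.
  The only value from 1–9 not eliminated is 2, so r8c4 = 2.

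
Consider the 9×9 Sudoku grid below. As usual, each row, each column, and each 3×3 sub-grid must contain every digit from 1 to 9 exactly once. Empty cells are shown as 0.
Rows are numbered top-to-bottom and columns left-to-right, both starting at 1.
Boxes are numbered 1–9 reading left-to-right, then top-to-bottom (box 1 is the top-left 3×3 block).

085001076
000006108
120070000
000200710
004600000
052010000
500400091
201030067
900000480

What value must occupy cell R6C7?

Cell R6C7 itself could take any of {3, 6, 8, 9} by direct elimination.
Consider where 6 can go in column 7.
R1C7 is out (row 1 already has a 6).
R3C7 is out (box 3 already has a 6).
R5C7 is out (row 5 already has a 6).
R7C7 is out (box 9 already has a 6).
R8C7 is out (row 8 already has a 6).
So the only cell in column 7 that can hold 6 is R6C7.
Therefore R6C7 = 6.

6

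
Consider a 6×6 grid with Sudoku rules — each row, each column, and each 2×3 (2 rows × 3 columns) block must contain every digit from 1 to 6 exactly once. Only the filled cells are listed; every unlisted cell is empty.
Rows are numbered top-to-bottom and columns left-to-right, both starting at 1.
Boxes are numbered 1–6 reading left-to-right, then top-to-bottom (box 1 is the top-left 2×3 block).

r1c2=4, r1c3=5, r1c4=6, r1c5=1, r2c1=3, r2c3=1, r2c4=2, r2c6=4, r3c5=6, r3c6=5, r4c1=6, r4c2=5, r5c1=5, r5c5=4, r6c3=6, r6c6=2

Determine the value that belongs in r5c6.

6

Cell r5c6 itself could take any of {1, 3, 6} by direct elimination.
Consider where 6 can go in row 5.
r5c2 is out (box 5 already has a 6).
r5c3 is out (column 3 already has a 6).
r5c4 is out (column 4 already has a 6).
So the only cell in row 5 that can hold 6 is r5c6.
Therefore r5c6 = 6.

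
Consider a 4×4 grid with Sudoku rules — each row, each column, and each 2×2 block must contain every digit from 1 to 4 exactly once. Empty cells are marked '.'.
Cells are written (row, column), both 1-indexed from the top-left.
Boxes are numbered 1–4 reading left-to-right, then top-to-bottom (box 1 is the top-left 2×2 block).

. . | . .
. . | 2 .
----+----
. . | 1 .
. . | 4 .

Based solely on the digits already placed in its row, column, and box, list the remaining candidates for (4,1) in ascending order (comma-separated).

Row 4 already contains {4}.
Column 1 already contains {}.
Its 2×2 block (box 3) already contains {}.
Removing those from 1–4 leaves {1, 2, 3} as the candidates for (4,1).

1,2,3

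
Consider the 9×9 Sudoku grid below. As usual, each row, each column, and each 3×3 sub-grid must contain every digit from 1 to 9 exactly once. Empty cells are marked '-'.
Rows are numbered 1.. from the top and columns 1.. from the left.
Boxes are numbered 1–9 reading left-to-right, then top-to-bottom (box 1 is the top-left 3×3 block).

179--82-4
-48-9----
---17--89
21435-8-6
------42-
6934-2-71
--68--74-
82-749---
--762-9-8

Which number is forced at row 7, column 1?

9

Cell row 7, column 1 itself could take any of {3, 5, 9} by direct elimination.
Consider where 9 can go in box 7.
row 7, column 2 is out (column 2 already has a 9).
row 8, column 3 is out (row 8 already has a 9).
row 9, column 1 is out (row 9 already has a 9).
row 9, column 2 is out (row 9 already has a 9).
So the only cell in box 7 that can hold 9 is row 7, column 1.
Therefore row 7, column 1 = 9.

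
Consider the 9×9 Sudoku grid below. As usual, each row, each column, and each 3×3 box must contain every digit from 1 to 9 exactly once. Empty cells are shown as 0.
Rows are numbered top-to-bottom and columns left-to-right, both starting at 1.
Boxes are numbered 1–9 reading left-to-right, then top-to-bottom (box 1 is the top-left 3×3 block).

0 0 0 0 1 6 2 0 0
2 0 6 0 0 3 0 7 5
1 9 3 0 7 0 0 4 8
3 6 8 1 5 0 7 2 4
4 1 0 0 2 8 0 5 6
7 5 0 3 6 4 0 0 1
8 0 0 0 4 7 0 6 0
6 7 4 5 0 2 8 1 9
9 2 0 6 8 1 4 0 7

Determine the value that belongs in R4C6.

9

Row 4 already contains {1, 2, 3, 4, 5, 6, 7, 8}.
Column 6 already contains {1, 2, 3, 4, 6, 7, 8}.
Its 3×3 block (box 5) already contains {1, 2, 3, 4, 5, 6, 8}.
The only value from 1–9 not eliminated is 9, so R4C6 = 9.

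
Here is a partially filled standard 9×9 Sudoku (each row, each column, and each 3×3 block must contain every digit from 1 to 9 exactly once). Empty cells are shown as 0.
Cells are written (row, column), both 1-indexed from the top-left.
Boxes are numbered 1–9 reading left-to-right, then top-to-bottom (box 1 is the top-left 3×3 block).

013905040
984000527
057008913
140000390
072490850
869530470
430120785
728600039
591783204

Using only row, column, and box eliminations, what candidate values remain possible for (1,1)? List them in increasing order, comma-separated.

2,6

Row 1 already contains {1, 3, 4, 5, 9}.
Column 1 already contains {1, 4, 5, 7, 8, 9}.
Its 3×3 block (box 1) already contains {1, 3, 4, 5, 7, 8, 9}.
Removing those from 1–9 leaves {2, 6} as the candidates for (1,1).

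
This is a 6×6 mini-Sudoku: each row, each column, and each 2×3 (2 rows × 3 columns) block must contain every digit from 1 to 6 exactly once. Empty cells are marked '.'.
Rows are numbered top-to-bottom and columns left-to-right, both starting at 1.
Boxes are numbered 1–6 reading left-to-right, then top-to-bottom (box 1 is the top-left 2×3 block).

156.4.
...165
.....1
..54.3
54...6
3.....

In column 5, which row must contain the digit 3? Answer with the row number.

Consider where 3 can go in column 5.
r3c5 is out (box 4 already has a 3).
r4c5 is out (row 4 already has a 3).
r6c5 is out (row 6 already has a 3).
So the only cell in column 5 that can hold 3 is r5c5.
That is row 5.

5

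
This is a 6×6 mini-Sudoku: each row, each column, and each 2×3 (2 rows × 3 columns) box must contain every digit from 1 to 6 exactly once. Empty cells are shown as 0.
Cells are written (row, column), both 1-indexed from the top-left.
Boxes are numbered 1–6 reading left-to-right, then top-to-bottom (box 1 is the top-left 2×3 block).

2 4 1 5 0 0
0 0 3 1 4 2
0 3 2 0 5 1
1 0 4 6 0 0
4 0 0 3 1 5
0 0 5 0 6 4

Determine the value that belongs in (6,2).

Cell (6,2) itself could take any of {1, 2} by direct elimination.
Consider where 1 can go in row 6.
(6,1) is out (column 1 already has a 1).
(6,4) is out (column 4 already has a 1).
So the only cell in row 6 that can hold 1 is (6,2).
Therefore (6,2) = 1.

1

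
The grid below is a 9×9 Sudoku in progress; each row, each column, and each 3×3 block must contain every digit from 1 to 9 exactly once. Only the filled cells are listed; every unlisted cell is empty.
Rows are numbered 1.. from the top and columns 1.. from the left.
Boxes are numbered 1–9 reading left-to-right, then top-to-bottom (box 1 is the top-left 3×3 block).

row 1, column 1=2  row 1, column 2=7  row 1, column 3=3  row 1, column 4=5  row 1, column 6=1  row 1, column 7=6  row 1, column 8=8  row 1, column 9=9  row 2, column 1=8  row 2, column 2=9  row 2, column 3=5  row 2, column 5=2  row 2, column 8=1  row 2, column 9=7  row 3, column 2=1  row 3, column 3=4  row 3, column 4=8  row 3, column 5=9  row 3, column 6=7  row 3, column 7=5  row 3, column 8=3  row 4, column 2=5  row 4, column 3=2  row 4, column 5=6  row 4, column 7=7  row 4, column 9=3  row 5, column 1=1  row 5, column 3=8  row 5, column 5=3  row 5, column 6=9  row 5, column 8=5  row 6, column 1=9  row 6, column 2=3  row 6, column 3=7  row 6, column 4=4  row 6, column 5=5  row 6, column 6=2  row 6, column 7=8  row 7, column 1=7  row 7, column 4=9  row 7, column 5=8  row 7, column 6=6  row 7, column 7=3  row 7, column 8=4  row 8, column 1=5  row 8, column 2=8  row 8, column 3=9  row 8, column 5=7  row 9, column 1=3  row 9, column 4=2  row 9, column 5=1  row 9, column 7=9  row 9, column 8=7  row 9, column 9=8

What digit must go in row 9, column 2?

Cell row 9, column 2 itself could take any of {4, 6} by direct elimination.
Consider where 4 can go in box 7.
row 7, column 2 is out (row 7 already has a 4).
row 7, column 3 is out (row 7 already has a 4).
row 9, column 3 is out (column 3 already has a 4).
So the only cell in box 7 that can hold 4 is row 9, column 2.
Therefore row 9, column 2 = 4.

4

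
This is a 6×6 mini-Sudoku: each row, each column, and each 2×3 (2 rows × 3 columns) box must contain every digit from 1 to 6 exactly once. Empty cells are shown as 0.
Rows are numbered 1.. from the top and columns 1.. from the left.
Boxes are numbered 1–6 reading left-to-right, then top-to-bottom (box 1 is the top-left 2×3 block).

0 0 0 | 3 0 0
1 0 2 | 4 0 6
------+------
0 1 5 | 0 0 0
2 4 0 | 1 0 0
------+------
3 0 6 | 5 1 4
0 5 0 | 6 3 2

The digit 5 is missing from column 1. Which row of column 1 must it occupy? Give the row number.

1

Consider where 5 can go in column 1.
row 3, column 1 is out (row 3 already has a 5).
row 6, column 1 is out (row 6 already has a 5).
So the only cell in column 1 that can hold 5 is row 1, column 1.
That is row 1.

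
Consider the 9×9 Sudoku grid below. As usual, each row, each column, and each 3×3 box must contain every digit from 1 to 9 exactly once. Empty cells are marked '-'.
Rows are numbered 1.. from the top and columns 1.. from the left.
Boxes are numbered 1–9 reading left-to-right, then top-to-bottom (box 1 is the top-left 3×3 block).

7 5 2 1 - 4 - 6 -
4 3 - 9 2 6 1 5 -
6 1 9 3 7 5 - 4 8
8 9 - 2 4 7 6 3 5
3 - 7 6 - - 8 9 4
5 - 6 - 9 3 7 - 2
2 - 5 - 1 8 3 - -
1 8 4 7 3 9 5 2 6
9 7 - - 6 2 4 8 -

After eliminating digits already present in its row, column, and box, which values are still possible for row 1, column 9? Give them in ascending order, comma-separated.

Row 1 already contains {1, 2, 4, 5, 6, 7}.
Column 9 already contains {2, 4, 5, 6, 8}.
Its 3×3 block (box 3) already contains {1, 4, 5, 6, 8}.
Removing those from 1–9 leaves {3, 9} as the candidates for row 1, column 9.

3,9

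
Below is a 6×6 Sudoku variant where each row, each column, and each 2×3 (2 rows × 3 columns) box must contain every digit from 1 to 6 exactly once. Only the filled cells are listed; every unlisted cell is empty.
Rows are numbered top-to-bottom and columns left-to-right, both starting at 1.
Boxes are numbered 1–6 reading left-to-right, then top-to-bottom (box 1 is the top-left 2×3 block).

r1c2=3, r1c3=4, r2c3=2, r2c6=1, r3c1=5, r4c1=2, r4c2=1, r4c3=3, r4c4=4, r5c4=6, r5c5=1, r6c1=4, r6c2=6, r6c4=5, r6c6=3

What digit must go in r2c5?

4

Cell r2c5 itself could take any of {3, 4, 5, 6} by direct elimination.
Consider where 4 can go in column 5.
r1c5 is out (row 1 already has a 4).
r3c5 is out (box 4 already has a 4).
r4c5 is out (row 4 already has a 4).
r6c5 is out (row 6 already has a 4).
So the only cell in column 5 that can hold 4 is r2c5.
Therefore r2c5 = 4.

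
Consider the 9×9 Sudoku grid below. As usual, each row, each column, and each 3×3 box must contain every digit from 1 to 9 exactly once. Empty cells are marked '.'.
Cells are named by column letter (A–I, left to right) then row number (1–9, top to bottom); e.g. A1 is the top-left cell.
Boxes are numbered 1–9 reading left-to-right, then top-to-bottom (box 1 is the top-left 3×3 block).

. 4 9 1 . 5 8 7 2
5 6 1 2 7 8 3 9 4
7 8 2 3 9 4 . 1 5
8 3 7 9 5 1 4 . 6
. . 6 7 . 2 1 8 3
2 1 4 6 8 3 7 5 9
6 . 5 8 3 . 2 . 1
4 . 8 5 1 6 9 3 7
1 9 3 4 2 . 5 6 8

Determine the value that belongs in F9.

Row 9 already contains {1, 2, 3, 4, 5, 6, 8, 9}.
Column F already contains {1, 2, 3, 4, 5, 6, 8}.
Its 3×3 block (box 8) already contains {1, 2, 3, 4, 5, 6, 8}.
The only value from 1–9 not eliminated is 7, so F9 = 7.

7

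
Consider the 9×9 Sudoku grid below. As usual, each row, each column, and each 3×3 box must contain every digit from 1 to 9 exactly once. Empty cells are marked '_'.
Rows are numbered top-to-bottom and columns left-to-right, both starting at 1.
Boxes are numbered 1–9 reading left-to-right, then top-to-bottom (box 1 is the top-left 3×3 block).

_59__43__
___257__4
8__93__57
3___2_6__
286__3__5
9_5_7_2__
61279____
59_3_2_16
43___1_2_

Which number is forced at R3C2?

Cell R3C2 itself could take any of {2, 4, 6} by direct elimination.
Consider where 2 can go in box 1.
R1C1 is out (column 1 already has a 2).
R2C1 is out (row 2 already has a 2).
R2C2 is out (row 2 already has a 2).
R2C3 is out (row 2 already has a 2).
R3C3 is out (column 3 already has a 2).
So the only cell in box 1 that can hold 2 is R3C2.
Therefore R3C2 = 2.

2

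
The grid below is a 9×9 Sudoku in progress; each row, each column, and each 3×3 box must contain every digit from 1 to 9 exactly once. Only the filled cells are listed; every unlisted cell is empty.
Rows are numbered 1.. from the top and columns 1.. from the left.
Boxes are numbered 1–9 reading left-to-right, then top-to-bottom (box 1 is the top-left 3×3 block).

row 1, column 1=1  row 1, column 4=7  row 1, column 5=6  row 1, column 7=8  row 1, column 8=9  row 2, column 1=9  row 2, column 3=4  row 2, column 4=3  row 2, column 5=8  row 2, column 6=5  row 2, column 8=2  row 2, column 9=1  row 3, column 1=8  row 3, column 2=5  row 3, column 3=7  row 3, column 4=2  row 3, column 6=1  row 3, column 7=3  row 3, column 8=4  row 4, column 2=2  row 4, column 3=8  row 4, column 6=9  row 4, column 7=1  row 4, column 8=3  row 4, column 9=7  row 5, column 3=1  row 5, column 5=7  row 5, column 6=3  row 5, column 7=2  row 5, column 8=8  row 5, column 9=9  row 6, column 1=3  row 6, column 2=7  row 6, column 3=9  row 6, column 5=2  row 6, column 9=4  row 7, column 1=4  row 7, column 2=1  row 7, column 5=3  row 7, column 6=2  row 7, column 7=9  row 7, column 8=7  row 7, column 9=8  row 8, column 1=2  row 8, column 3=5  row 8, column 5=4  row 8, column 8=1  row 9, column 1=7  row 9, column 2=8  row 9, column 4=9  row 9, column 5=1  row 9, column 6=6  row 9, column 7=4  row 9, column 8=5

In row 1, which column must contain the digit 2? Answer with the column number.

3

Consider where 2 can go in row 1.
row 1, column 2 is out (column 2 already has a 2).
row 1, column 6 is out (column 6 already has a 2).
row 1, column 9 is out (box 3 already has a 2).
So the only cell in row 1 that can hold 2 is row 1, column 3.
That is column 3.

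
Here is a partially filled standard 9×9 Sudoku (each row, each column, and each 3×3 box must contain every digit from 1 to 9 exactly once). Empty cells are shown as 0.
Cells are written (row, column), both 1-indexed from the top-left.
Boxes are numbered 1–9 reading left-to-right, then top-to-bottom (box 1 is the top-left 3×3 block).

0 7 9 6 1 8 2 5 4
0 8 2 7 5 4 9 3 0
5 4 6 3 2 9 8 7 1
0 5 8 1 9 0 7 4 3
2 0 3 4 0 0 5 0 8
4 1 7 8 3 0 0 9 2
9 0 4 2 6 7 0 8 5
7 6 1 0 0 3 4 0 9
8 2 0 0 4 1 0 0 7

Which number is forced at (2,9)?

Row 2 already contains {2, 3, 4, 5, 7, 8, 9}.
Column 9 already contains {1, 2, 3, 4, 5, 7, 8, 9}.
Its 3×3 block (box 3) already contains {1, 2, 3, 4, 5, 7, 8, 9}.
The only value from 1–9 not eliminated is 6, so (2,9) = 6.

6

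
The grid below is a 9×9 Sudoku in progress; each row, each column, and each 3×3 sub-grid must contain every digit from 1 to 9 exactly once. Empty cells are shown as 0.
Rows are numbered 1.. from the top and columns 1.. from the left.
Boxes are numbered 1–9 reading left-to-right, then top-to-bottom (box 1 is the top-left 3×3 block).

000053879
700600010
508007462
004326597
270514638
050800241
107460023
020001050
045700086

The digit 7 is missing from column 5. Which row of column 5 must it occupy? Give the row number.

6

Consider where 7 can go in column 5.
row 2, column 5 is out (row 2 already has a 7).
row 3, column 5 is out (row 3 already has a 7).
row 8, column 5 is out (box 8 already has a 7).
row 9, column 5 is out (row 9 already has a 7).
So the only cell in column 5 that can hold 7 is row 6, column 5.
That is row 6.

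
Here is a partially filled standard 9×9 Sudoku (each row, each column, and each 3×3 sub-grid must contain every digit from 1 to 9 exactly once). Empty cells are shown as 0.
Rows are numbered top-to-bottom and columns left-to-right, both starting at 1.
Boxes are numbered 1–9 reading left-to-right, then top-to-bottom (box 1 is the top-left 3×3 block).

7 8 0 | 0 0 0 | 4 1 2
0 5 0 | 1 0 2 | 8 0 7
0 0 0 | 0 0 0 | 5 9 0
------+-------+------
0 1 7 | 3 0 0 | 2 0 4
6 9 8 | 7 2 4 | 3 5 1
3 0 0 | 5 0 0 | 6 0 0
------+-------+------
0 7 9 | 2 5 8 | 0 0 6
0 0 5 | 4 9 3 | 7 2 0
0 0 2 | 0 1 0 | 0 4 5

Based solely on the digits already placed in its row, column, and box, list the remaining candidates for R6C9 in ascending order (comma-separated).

Row 6 already contains {3, 5, 6}.
Column 9 already contains {1, 2, 4, 5, 6, 7}.
Its 3×3 block (box 6) already contains {1, 2, 3, 4, 5, 6}.
Removing those from 1–9 leaves {8, 9} as the candidates for R6C9.

8,9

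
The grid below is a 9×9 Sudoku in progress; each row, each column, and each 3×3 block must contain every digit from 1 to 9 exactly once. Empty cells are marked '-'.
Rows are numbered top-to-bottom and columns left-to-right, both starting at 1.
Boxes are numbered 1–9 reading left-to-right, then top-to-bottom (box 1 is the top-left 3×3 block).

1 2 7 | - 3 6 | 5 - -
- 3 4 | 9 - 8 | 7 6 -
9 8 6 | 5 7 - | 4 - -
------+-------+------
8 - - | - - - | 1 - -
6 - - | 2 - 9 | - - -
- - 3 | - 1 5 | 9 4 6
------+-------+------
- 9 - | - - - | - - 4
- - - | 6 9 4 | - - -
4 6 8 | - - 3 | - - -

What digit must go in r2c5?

2

Row 2 already contains {3, 4, 6, 7, 8, 9}.
Column 5 already contains {1, 3, 7, 9}.
Its 3×3 block (box 2) already contains {3, 5, 6, 7, 8, 9}.
The only value from 1–9 not eliminated is 2, so r2c5 = 2.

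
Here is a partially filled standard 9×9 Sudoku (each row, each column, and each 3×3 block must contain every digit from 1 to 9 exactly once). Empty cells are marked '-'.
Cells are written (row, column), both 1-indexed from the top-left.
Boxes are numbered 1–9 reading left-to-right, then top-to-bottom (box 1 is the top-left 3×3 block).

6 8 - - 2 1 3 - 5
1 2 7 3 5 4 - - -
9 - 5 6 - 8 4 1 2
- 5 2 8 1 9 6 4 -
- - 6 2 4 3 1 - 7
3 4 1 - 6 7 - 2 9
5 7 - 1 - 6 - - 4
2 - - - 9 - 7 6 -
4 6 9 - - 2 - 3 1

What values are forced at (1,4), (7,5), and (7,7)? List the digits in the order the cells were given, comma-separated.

For (1,4):
  Consider where 9 can go in box 2.
  (3,5) is out (row 3 already has a 9).
  So the only cell in box 2 that can hold 9 is (1,4).
  So (1,4) = 9.
For (7,5):
  Consider where 3 can go in column 5.
  (3,5) is out (box 2 already has a 3).
  (9,5) is out (row 9 already has a 3).
  So the only cell in column 5 that can hold 3 is (7,5).
  So (7,5) = 3.
For (7,7):
  Consider where 2 can go in column 7.
  (2,7) is out (row 2 already has a 2).
  (6,7) is out (row 6 already has a 2).
  (9,7) is out (row 9 already has a 2).
  So the only cell in column 7 that can hold 2 is (7,7).
  So (7,7) = 2.

9,3,2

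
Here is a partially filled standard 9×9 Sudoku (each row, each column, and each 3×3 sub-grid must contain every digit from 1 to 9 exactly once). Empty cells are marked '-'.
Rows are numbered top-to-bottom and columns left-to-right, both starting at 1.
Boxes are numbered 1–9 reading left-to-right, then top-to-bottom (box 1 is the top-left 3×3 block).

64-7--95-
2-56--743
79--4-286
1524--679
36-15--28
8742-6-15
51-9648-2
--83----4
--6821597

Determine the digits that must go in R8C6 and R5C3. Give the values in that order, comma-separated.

5,9

For R8C6:
  Consider where 5 can go in row 8.
  R8C1 is out (column 1 already has a 5).
  R8C2 is out (column 2 already has a 5).
  R8C5 is out (column 5 already has a 5).
  R8C7 is out (column 7 already has a 5).
  R8C8 is out (column 8 already has a 5).
  So the only cell in row 8 that can hold 5 is R8C6.
  So R8C6 = 5.
For R5C3:
  Row 5 already contains {1, 2, 3, 5, 6, 8}.
  Column 3 already contains {2, 4, 5, 6, 8}.
  Its 3×3 block (box 4) already contains {1, 2, 3, 4, 5, 6, 7, 8}.
  The only value from 1–9 not eliminated is 9, so R5C3 = 9.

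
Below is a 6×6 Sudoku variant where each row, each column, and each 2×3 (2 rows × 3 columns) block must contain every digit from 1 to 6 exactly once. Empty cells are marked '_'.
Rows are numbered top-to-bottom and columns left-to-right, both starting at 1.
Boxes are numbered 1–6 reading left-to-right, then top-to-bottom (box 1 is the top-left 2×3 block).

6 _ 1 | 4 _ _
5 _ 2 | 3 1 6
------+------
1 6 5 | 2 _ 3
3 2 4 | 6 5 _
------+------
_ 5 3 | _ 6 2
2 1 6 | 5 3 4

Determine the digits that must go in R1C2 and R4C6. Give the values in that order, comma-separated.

For R1C2:
  Row 1 already contains {1, 4, 6}.
  Column 2 already contains {1, 2, 5, 6}.
  Its 2×3 block (box 1) already contains {1, 2, 5, 6}.
  The only value from 1–6 not eliminated is 3, so R1C2 = 3.
For R4C6:
  Row 4 already contains {2, 3, 4, 5, 6}.
  Column 6 already contains {2, 3, 4, 6}.
  Its 2×3 block (box 4) already contains {2, 3, 5, 6}.
  The only value from 1–6 not eliminated is 1, so R4C6 = 1.

3,1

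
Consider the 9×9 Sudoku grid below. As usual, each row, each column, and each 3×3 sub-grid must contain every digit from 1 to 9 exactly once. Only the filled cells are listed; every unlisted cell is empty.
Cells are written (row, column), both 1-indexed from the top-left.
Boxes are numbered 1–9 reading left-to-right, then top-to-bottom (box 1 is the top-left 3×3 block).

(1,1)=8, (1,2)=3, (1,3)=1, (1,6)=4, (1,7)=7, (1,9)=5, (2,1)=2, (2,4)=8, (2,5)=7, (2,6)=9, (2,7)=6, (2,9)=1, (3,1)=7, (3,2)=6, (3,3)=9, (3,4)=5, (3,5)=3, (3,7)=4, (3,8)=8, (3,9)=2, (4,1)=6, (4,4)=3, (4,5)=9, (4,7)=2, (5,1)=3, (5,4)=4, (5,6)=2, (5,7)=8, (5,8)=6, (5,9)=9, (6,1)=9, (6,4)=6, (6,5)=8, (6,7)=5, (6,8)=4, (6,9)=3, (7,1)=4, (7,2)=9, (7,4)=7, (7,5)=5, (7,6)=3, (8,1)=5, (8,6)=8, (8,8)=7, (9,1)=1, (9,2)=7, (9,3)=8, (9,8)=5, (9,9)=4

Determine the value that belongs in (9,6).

Row 9 already contains {1, 4, 5, 7, 8}.
Column 6 already contains {2, 3, 4, 8, 9}.
Its 3×3 block (box 8) already contains {3, 5, 7, 8}.
The only value from 1–9 not eliminated is 6, so (9,6) = 6.

6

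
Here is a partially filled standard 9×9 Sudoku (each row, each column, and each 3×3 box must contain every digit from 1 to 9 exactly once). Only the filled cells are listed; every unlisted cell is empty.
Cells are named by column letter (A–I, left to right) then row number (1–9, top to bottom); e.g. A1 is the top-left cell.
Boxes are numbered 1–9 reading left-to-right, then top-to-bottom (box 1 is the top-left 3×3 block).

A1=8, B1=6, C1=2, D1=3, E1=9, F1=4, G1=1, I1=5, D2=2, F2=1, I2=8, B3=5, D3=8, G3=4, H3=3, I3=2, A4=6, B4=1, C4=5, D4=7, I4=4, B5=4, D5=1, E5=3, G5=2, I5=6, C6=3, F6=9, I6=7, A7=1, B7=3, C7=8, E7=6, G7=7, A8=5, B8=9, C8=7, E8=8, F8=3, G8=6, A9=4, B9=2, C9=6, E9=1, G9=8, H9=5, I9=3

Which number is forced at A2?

Cell A2 itself could take any of {3, 7, 9} by direct elimination.
Consider where 3 can go in column A.
A3 is out (row 3 already has a 3).
A5 is out (row 5 already has a 3).
A6 is out (row 6 already has a 3).
So the only cell in column A that can hold 3 is A2.
Therefore A2 = 3.

3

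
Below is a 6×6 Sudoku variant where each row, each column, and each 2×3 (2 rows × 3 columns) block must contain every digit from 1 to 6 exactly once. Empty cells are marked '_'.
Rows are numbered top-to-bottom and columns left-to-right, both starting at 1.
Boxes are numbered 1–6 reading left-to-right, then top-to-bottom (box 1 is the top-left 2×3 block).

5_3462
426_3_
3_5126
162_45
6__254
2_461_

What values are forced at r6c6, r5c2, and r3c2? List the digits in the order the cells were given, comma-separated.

3,3,4

For r6c6:
  Row 6 already contains {1, 2, 4, 6}.
  Column 6 already contains {2, 4, 5, 6}.
  Its 2×3 block (box 6) already contains {1, 2, 4, 5, 6}.
  The only value from 1–6 not eliminated is 3, so r6c6 = 3.
For r5c2:
  Consider where 3 can go in row 5.
  r5c3 is out (column 3 already has a 3).
  So the only cell in row 5 that can hold 3 is r5c2.
  So r5c2 = 3.
For r3c2:
  Row 3 already contains {1, 2, 3, 5, 6}.
  Column 2 already contains {2, 6}.
  Its 2×3 block (box 3) already contains {1, 2, 3, 5, 6}.
  The only value from 1–6 not eliminated is 4, so r3c2 = 4.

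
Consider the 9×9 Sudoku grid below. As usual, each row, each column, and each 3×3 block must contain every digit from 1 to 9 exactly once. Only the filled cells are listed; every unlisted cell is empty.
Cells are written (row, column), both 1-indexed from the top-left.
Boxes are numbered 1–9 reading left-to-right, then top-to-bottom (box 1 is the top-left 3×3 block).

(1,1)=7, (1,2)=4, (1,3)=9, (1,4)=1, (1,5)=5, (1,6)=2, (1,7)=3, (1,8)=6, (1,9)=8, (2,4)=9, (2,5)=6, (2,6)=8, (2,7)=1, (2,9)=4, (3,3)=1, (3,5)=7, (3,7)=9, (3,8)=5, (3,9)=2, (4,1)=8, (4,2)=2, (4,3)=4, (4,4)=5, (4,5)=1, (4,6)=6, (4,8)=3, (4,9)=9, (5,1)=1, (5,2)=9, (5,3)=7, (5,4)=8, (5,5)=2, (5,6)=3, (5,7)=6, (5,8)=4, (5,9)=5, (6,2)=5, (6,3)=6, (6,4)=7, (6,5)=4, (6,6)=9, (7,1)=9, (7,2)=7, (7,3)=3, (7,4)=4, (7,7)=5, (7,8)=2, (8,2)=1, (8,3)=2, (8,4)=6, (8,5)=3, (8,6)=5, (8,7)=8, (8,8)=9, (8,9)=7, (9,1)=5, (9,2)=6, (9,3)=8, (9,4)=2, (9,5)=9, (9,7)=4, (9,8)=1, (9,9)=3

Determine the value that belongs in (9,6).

Row 9 already contains {1, 2, 3, 4, 5, 6, 8, 9}.
Column 6 already contains {2, 3, 5, 6, 8, 9}.
Its 3×3 block (box 8) already contains {2, 3, 4, 5, 6, 9}.
The only value from 1–9 not eliminated is 7, so (9,6) = 7.

7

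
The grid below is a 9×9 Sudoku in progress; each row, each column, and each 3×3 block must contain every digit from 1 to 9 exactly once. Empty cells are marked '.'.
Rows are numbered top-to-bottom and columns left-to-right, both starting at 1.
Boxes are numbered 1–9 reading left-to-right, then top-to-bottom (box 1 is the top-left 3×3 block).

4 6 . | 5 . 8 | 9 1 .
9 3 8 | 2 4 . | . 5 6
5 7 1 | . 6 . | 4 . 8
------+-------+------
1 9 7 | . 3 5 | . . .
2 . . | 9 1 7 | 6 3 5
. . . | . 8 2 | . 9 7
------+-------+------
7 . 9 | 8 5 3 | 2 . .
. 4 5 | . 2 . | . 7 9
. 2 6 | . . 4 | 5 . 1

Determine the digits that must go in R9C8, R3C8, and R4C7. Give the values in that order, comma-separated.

8,2,8

For R9C8:
  Row 9 already contains {1, 2, 4, 5, 6}.
  Column 8 already contains {1, 3, 5, 7, 9}.
  Its 3×3 block (box 9) already contains {1, 2, 5, 7, 9}.
  The only value from 1–9 not eliminated is 8, so R9C8 = 8.
For R3C8:
  Row 3 already contains {1, 4, 5, 6, 7, 8}.
  Column 8 already contains {1, 3, 5, 7, 9}.
  Its 3×3 block (box 3) already contains {1, 4, 5, 6, 8, 9}.
  The only value from 1–9 not eliminated is 2, so R3C8 = 2.
For R4C7:
  Row 4 already contains {1, 3, 5, 7, 9}.
  Column 7 already contains {2, 4, 5, 6, 9}.
  Its 3×3 block (box 6) already contains {3, 5, 6, 7, 9}.
  The only value from 1–9 not eliminated is 8, so R4C7 = 8.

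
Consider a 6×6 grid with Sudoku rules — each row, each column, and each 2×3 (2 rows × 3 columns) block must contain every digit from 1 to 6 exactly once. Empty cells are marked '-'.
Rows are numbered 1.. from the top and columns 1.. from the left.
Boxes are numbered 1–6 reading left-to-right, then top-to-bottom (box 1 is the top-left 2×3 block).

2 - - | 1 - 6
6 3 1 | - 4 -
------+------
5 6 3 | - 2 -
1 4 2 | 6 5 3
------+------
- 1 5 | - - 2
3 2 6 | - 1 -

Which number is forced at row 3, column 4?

4

Row 3 already contains {2, 3, 5, 6}.
Column 4 already contains {1, 6}.
Its 2×3 block (box 4) already contains {2, 3, 5, 6}.
The only value from 1–6 not eliminated is 4, so row 3, column 4 = 4.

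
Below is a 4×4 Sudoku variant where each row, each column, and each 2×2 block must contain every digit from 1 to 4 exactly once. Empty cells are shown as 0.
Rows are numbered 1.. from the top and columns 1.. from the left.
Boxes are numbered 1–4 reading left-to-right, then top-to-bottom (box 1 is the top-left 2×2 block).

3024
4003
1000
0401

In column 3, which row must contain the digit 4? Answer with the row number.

Consider where 4 can go in column 3.
row 2, column 3 is out (row 2 already has a 4).
row 4, column 3 is out (row 4 already has a 4).
So the only cell in column 3 that can hold 4 is row 3, column 3.
That is row 3.

3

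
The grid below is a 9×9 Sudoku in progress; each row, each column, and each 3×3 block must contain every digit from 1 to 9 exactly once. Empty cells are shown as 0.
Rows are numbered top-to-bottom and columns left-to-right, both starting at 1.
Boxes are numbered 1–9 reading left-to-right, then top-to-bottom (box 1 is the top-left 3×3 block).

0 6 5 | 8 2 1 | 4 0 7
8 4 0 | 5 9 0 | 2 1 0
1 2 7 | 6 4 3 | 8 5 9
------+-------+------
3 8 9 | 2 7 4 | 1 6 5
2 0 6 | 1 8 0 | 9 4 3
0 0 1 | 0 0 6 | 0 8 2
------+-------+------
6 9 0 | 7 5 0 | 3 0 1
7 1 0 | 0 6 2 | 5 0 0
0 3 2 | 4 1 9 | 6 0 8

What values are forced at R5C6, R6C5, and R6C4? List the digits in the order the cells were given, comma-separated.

5,3,9

For R5C6:
  Row 5 already contains {1, 2, 3, 4, 6, 8, 9}.
  Column 6 already contains {1, 2, 3, 4, 6, 9}.
  Its 3×3 block (box 5) already contains {1, 2, 4, 6, 7, 8}.
  The only value from 1–9 not eliminated is 5, so R5C6 = 5.
For R6C5:
  Row 6 already contains {1, 2, 6, 8}.
  Column 5 already contains {1, 2, 4, 5, 6, 7, 8, 9}.
  Its 3×3 block (box 5) already contains {1, 2, 4, 6, 7, 8}.
  The only value from 1–9 not eliminated is 3, so R6C5 = 3.
For R6C4:
  Consider where 9 can go in row 6.
  R6C1 is out (box 4 already has a 9).
  R6C2 is out (column 2 already has a 9).
  R6C5 is out (column 5 already has a 9).
  R6C7 is out (column 7 already has a 9).
  So the only cell in row 6 that can hold 9 is R6C4.
  So R6C4 = 9.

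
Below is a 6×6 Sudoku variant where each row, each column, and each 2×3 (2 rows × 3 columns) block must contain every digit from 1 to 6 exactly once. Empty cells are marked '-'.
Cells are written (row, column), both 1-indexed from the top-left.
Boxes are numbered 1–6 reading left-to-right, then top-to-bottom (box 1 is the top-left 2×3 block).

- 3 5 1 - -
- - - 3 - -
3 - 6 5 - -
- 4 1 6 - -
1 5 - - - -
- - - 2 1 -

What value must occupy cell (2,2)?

1

Cell (2,2) itself could take any of {1, 2, 6} by direct elimination.
Consider where 1 can go in column 2.
(3,2) is out (box 3 already has a 1).
(6,2) is out (row 6 already has a 1).
So the only cell in column 2 that can hold 1 is (2,2).
Therefore (2,2) = 1.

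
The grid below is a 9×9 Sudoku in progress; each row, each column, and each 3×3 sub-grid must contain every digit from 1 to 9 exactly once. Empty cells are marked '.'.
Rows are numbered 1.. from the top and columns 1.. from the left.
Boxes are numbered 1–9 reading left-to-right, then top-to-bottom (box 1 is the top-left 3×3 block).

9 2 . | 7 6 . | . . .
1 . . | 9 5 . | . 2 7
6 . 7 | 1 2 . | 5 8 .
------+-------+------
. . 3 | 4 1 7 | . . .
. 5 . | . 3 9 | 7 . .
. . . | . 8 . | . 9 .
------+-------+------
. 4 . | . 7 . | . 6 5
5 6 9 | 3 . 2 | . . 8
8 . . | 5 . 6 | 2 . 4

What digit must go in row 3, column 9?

9

Cell row 3, column 9 itself could take any of {3, 9} by direct elimination.
Consider where 9 can go in column 9.
row 1, column 9 is out (row 1 already has a 9).
row 4, column 9 is out (box 6 already has a 9).
row 5, column 9 is out (row 5 already has a 9).
row 6, column 9 is out (row 6 already has a 9).
So the only cell in column 9 that can hold 9 is row 3, column 9.
Therefore row 3, column 9 = 9.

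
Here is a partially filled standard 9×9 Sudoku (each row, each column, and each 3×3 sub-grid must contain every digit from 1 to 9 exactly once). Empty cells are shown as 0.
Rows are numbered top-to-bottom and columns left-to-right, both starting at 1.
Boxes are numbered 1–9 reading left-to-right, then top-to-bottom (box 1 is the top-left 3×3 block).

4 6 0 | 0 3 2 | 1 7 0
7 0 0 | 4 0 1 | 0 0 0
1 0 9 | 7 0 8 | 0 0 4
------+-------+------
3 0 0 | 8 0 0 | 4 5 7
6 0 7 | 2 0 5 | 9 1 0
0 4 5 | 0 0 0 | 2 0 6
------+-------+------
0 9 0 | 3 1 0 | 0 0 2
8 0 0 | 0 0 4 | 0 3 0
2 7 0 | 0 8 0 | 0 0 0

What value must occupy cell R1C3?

8

Row 1 already contains {1, 2, 3, 4, 6, 7}.
Column 3 already contains {5, 7, 9}.
Its 3×3 block (box 1) already contains {1, 4, 6, 7, 9}.
The only value from 1–9 not eliminated is 8, so R1C3 = 8.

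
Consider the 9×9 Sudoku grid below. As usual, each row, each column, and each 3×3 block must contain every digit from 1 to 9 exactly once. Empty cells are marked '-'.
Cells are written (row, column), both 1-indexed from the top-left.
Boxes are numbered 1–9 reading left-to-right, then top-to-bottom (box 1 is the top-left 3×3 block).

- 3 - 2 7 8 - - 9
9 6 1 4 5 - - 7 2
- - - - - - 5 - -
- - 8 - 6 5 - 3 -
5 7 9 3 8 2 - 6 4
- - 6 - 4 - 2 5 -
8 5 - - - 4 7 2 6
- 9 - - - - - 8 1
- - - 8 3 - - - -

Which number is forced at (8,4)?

5

Cell (8,4) itself could take any of {5, 6, 7} by direct elimination.
Consider where 5 can go in row 8.
(8,1) is out (column 1 already has a 5).
(8,3) is out (box 7 already has a 5).
(8,5) is out (column 5 already has a 5).
(8,6) is out (column 6 already has a 5).
(8,7) is out (column 7 already has a 5).
So the only cell in row 8 that can hold 5 is (8,4).
Therefore (8,4) = 5.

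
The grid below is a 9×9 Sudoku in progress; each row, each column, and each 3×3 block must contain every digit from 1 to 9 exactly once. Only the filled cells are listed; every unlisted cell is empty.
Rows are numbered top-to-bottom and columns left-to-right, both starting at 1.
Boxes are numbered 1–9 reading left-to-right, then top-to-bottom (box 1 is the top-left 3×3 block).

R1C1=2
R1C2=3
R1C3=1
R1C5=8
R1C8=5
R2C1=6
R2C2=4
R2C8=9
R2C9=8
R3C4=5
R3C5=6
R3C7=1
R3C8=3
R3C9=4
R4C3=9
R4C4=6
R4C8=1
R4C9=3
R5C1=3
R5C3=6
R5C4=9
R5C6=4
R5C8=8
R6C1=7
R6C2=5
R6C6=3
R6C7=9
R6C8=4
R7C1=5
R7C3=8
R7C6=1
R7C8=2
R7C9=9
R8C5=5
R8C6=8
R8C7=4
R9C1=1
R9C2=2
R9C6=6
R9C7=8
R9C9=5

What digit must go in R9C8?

Row 9 already contains {1, 2, 5, 6, 8}.
Column 8 already contains {1, 2, 3, 4, 5, 8, 9}.
Its 3×3 block (box 9) already contains {2, 4, 5, 8, 9}.
The only value from 1–9 not eliminated is 7, so R9C8 = 7.

7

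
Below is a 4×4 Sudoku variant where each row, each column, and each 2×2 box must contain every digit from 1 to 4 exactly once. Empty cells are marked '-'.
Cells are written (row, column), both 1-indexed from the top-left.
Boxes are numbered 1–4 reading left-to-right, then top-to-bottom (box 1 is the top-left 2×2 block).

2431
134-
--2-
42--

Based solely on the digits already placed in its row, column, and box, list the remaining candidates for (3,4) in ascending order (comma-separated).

Row 3 already contains {2}.
Column 4 already contains {1}.
Its 2×2 block (box 4) already contains {2}.
Removing those from 1–4 leaves {3, 4} as the candidates for (3,4).

3,4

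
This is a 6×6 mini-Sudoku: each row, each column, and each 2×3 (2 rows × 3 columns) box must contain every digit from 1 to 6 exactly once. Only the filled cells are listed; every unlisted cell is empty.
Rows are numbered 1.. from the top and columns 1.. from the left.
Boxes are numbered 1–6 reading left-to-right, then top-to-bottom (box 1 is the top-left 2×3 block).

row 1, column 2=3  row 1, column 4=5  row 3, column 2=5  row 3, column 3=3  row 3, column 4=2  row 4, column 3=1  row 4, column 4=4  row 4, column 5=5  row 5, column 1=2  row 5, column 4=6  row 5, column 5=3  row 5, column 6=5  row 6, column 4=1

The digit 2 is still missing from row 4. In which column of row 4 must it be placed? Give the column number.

Consider where 2 can go in row 4.
row 4, column 1 is out (column 1 already has a 2).
row 4, column 6 is out (box 4 already has a 2).
So the only cell in row 4 that can hold 2 is row 4, column 2.
That is column 2.

2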